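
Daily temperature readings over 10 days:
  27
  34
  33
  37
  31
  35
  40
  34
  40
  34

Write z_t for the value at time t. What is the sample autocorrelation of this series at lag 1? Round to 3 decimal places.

-0.110

Mean z̄ = (27 + 34 + 33 + 37 + 31 + 35 + 40 + 34 + 40 + 34)/10 = 34.5000
Numerator Σ_{t=1}^{9}(z_t−z̄)(z_{t+1}−z̄) = -15.2500
Denominator Σ(z_t−z̄)² = 138.5000
r_1 = -15.2500 / 138.5000 = -0.110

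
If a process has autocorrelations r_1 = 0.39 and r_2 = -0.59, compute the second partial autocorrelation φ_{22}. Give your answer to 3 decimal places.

φ_{22} = (r_2 − r_1²) / (1 − r_1²)
r_1² = (0.39)² = 0.1521
Numerator = -0.59 − 0.1521 = -0.7421; denominator = 1 − 0.1521 = 0.8479
φ_{22} = -0.7421 / 0.8479 = -0.875

-0.875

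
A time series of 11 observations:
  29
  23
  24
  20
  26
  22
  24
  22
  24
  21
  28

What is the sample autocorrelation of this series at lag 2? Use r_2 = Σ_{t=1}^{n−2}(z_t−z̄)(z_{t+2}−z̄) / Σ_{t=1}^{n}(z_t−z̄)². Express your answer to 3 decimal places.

0.272

Mean z̄ = (29 + 23 + 24 + 20 + 26 + 22 + 24 + 22 + 24 + 21 + 28)/11 = 23.9091
Numerator Σ_{t=1}^{9}(z_t−z̄)(z_{t+2}−z̄) = 21.4380
Denominator Σ(z_t−z̄)² = 78.9091
r_2 = 21.4380 / 78.9091 = 0.272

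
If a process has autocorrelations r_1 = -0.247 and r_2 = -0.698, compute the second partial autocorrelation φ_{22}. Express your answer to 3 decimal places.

φ_{22} = (r_2 − r_1²) / (1 − r_1²)
r_1² = (-0.247)² = 0.061009
Numerator = -0.698 − 0.0610 = -0.7590; denominator = 1 − 0.0610 = 0.9390
φ_{22} = -0.7590 / 0.9390 = -0.808

-0.808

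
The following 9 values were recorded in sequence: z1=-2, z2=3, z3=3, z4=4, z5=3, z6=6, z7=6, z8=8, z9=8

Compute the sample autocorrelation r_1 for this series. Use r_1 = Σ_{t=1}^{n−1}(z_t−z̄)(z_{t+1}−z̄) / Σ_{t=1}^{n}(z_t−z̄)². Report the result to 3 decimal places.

Mean z̄ = (-2 + 3 + 3 + 4 + 3 + 6 + 6 + 8 + 8)/9 = 4.3333
Numerator Σ_{t=1}^{8}(z_t−z̄)(z_{t+1}−z̄) = 31.2222
Denominator Σ(z_t−z̄)² = 78.0000
r_1 = 31.2222 / 78.0000 = 0.400

0.400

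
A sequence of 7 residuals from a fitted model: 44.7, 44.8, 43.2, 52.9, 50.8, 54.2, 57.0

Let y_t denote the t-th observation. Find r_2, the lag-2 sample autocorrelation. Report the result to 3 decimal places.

Mean ȳ = (44.7 + 44.8 + 43.2 + 52.9 + 50.8 + 54.2 + 57.0)/7 = 49.6571
Numerator Σ_{t=1}^{5}(y_t−ȳ)(y_{t+2}−ȳ) = 32.0020
Denominator Σ(y_t−ȳ)² = 176.2371
r_2 = 32.0020 / 176.2371 = 0.182

0.182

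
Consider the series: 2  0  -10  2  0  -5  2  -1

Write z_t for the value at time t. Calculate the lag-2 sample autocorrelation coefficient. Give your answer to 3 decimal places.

-0.354

Mean z̄ = (2 + 0 − 10 + 2 + 0 − 5 + 2 − 1)/8 = -1.2500
Σ(z_t−z̄)(z_{t+2}−z̄) = (-28.4375) + (4.0625) + (-10.9375) + (-12.1875) + (4.0625) + (-0.9375) = -44.3750
Denominator Σ(z_t−z̄)² = 125.5000
r_2 = -44.3750 / 125.5000 = -0.354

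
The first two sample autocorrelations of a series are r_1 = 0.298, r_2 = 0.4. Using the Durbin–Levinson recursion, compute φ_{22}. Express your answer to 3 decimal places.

φ_{22} = (r_2 − r_1²) / (1 − r_1²)
r_1² = (0.298)² = 0.088804
Numerator = 0.4 − 0.0888 = 0.3112; denominator = 1 − 0.0888 = 0.9112
φ_{22} = 0.3112 / 0.9112 = 0.342

0.342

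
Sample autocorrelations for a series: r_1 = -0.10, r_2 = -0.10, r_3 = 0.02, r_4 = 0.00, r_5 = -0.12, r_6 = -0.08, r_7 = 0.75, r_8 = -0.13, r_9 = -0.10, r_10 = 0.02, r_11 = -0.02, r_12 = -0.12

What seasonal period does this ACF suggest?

The largest autocorrelation is r_7 = 0.75; the remaining lags stay at or below 0.02.
The dominant spike at lag 7 indicates a seasonal period of 7.

7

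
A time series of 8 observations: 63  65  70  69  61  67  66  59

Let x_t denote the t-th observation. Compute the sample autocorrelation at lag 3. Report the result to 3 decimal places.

0.294

Mean x̄ = (63 + 65 + 70 + 69 + 61 + 67 + 66 + 59)/8 = 65.0000
Deviations from mean: -2.0000, 0.0000, 5.0000, 4.0000, -4.0000, 2.0000, 1.0000, -6.0000
Numerator Σ_{t=1}^{5}(x_t−x̄)(x_{t+3}−x̄) = 30.0000
Denominator Σ(x_t−x̄)² = 102.0000
r_3 = 30.0000 / 102.0000 = 0.294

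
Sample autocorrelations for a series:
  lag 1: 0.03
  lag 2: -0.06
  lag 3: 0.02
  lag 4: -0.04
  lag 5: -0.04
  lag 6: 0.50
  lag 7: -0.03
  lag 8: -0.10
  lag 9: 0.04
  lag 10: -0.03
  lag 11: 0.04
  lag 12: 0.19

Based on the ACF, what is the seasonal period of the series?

The largest autocorrelation is r_6 = 0.50, with a weaker echo at lag 12 (0.19); the remaining lags stay at or below 0.04.
The dominant spike at lag 6 indicates a seasonal period of 6.

6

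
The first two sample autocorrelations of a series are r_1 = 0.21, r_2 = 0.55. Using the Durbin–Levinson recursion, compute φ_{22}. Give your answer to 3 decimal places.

φ_{22} = (r_2 − r_1²) / (1 − r_1²)
r_1² = (0.21)² = 0.0441
Numerator = 0.55 − 0.0441 = 0.5059; denominator = 1 − 0.0441 = 0.9559
φ_{22} = 0.5059 / 0.9559 = 0.529

0.529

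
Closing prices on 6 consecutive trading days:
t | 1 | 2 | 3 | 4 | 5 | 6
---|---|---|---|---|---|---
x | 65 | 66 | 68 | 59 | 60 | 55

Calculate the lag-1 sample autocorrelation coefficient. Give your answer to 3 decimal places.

0.302

Mean x̄ = (65 + 66 + 68 + 59 + 60 + 55)/6 = 62.1667
Σ(x_t−x̄)(x_{t+1}−x̄) = (10.8611) + (22.3611) + (-18.4722) + (6.8611) + (15.5278) = 37.1389
Denominator Σ(x_t−x̄)² = 122.8333
r_1 = 37.1389 / 122.8333 = 0.302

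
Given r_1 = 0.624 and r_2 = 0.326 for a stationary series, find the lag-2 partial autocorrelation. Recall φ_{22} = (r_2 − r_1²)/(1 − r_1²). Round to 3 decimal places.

-0.104

φ_{22} = (r_2 − r_1²) / (1 − r_1²)
r_1² = (0.624)² = 0.389376
Numerator = 0.326 − 0.3894 = -0.0634; denominator = 1 − 0.3894 = 0.6106
φ_{22} = -0.0634 / 0.6106 = -0.104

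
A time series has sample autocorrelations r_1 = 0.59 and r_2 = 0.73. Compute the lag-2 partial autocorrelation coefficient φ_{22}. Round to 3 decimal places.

0.586

φ_{22} = (r_2 − r_1²) / (1 − r_1²)
r_1² = (0.59)² = 0.3481
Numerator = 0.73 − 0.3481 = 0.3819; denominator = 1 − 0.3481 = 0.6519
φ_{22} = 0.3819 / 0.6519 = 0.586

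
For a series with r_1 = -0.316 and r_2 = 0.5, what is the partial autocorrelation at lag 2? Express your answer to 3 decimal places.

0.445

φ_{22} = (r_2 − r_1²) / (1 − r_1²)
r_1² = (-0.316)² = 0.099856
Numerator = 0.5 − 0.0999 = 0.4001; denominator = 1 − 0.0999 = 0.9001
φ_{22} = 0.4001 / 0.9001 = 0.445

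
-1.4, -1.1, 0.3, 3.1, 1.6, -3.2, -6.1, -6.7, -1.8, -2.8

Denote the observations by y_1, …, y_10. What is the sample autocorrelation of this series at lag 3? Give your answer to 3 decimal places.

-0.372

Mean ȳ = (-1.4 − 1.1 + 0.3 + 3.1 + 1.6 − 3.2 − 6.1 − 6.7 − 1.8 − 2.8)/10 = -1.8100
Numerator Σ_{t=1}^{7}(y_t−ȳ)(y_{t+3}−ȳ) = -32.0043
Denominator Σ(y_t−ȳ)² = 86.0890
r_3 = -32.0043 / 86.0890 = -0.372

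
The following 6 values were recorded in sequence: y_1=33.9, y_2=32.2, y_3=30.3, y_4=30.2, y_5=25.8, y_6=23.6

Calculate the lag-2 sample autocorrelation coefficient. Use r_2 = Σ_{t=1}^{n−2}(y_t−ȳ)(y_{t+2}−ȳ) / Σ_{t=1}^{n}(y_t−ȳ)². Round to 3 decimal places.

Mean ȳ = (33.9 + 32.2 + 30.3 + 30.2 + 25.8 + 23.6)/6 = 29.3333
Deviations from mean: 4.5667, 2.8667, 0.9667, 0.8667, -3.5333, -5.7333
Σ(y_t−ȳ)(y_{t+2}−ȳ) = (4.4144) + (2.4844) + (-3.4156) + (-4.9689) = -1.4856
Denominator Σ(y_t−ȳ)² = 76.1133
r_2 = -1.4856 / 76.1133 = -0.020

-0.020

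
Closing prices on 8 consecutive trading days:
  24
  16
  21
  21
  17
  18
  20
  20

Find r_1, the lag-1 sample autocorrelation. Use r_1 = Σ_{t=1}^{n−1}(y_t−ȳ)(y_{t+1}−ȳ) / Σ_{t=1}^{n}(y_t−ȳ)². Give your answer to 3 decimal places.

-0.409

Mean ȳ = (24 + 16 + 21 + 21 + 17 + 18 + 20 + 20)/8 = 19.6250
Numerator Σ_{t=1}^{7}(y_t−ȳ)(y_{t+1}−ȳ) = -18.7656
Denominator Σ(y_t−ȳ)² = 45.8750
r_1 = -18.7656 / 45.8750 = -0.409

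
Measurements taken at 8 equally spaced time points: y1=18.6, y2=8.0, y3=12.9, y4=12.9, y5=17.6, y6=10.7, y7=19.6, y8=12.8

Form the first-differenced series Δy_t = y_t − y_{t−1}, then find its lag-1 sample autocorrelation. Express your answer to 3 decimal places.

-0.604

First differences Δy: -10.6, 4.9, 0.0, 4.7, -6.9, 8.9, -6.8
Mean of differences = -0.8286
Numerator Σ(Δy_t−Δȳ)(Δy_{t+1}−Δȳ) = -197.3751
Denominator Σ(Δy_t−Δȳ)² = 326.7143
r_1(Δy) = -197.3751 / 326.7143 = -0.604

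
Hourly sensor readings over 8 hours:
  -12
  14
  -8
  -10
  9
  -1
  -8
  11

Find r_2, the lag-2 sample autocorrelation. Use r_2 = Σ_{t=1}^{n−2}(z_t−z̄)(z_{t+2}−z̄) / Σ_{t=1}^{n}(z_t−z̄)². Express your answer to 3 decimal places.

-0.255

Mean z̄ = (-12 + 14 − 8 − 10 + 9 − 1 − 8 + 11)/8 = -0.6250
Deviations from mean: -11.3750, 14.6250, -7.3750, -9.3750, 9.6250, -0.3750, -7.3750, 11.6250
Numerator Σ_{t=1}^{6}(z_t−z̄)(z_{t+2}−z̄) = -196.0313
Denominator Σ(z_t−z̄)² = 767.8750
r_2 = -196.0313 / 767.8750 = -0.255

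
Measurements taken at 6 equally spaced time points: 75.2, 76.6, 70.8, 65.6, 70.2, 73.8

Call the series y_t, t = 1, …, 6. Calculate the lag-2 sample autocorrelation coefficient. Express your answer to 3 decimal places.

Mean ȳ = (75.2 + 76.6 + 70.8 + 65.6 + 70.2 + 73.8)/6 = 72.0333
Deviations from mean: 3.1667, 4.5667, -1.2333, -6.4333, -1.8333, 1.7667
Σ(y_t−ȳ)(y_{t+2}−ȳ) = (-3.9056) + (-29.3789) + (2.2611) + (-11.3656) = -42.3889
Denominator Σ(y_t−ȳ)² = 80.2733
r_2 = -42.3889 / 80.2733 = -0.528

-0.528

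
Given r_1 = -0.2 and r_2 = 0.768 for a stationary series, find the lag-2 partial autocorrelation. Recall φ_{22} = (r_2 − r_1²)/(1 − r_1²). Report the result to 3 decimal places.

φ_{22} = (r_2 − r_1²) / (1 − r_1²)
r_1² = (-0.2)² = 0.04
Numerator = 0.768 − 0.0400 = 0.7280; denominator = 1 − 0.0400 = 0.9600
φ_{22} = 0.7280 / 0.9600 = 0.758

0.758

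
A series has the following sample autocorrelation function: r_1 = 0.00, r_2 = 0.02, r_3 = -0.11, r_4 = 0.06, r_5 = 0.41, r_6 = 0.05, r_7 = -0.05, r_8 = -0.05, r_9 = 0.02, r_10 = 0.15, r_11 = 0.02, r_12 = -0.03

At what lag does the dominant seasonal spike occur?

5

The largest autocorrelation is r_5 = 0.41, with a weaker echo at lag 10 (0.15); the remaining lags stay at or below 0.06.
The dominant spike at lag 5 indicates a seasonal period of 5.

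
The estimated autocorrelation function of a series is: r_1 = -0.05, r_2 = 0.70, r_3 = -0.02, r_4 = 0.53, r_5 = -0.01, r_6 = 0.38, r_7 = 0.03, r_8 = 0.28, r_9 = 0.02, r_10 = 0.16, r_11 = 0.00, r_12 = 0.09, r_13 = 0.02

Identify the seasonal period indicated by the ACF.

2

The largest autocorrelation is r_2 = 0.70, with weaker echoes at lags 4 (0.53), 6 (0.38), 8 (0.28) and 10 (0.16); the remaining lags stay at or below 0.09.
The dominant spike at lag 2 indicates a seasonal period of 2.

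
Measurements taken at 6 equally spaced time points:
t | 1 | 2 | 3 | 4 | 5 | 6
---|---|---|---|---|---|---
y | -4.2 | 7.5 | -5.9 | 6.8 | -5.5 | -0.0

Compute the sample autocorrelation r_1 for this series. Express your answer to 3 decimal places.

-0.826

Mean ȳ = (-4.2 + 7.5 − 5.9 + 6.8 − 5.5 − 0.0)/6 = -0.2167
Deviations from mean: -3.9833, 7.7167, -5.6833, 7.0167, -5.2833, 0.2167
Σ(y_t−ȳ)(y_{t+1}−ȳ) = (-30.7381) + (-43.8564) + (-39.8781) + (-37.0714) + (-1.1447) = -152.6886
Denominator Σ(y_t−ȳ)² = 184.9083
r_1 = -152.6886 / 184.9083 = -0.826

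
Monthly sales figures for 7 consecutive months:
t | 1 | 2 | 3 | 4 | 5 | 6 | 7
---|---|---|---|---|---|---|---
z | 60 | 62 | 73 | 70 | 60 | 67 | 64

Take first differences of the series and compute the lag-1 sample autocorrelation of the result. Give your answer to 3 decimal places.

First differences Δz: 2, 11, -3, -10, 7, -3
Mean of differences = 0.6667
Numerator Σ(Δz_t−Δz̄)(Δz_{t+1}−Δz̄) = -75.7778
Denominator Σ(Δz_t−Δz̄)² = 289.3333
r_1(Δz) = -75.7778 / 289.3333 = -0.262

-0.262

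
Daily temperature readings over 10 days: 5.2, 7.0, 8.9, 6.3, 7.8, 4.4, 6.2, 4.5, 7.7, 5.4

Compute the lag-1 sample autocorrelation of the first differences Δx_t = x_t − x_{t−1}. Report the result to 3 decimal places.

First differences Δx: 1.8, 1.9, -2.6, 1.5, -3.4, 1.8, -1.7, 3.2, -2.3
Mean of differences = 0.0222
Numerator Σ(Δx_t−Δx̄)(Δx_{t+1}−Δx̄) = -32.5160
Denominator Σ(Δx_t−Δx̄)² = 49.0756
r_1(Δx) = -32.5160 / 49.0756 = -0.663

-0.663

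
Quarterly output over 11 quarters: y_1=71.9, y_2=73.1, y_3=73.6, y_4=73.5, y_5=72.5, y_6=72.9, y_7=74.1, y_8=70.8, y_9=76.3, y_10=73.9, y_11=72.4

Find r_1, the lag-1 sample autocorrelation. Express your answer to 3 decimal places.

-0.404

Mean ȳ = (71.9 + 73.1 + 73.6 + 73.5 + 72.5 + 72.9 + 74.1 + 70.8 + 76.3 + 73.9 + 72.4)/11 = 73.1818
Numerator Σ_{t=1}^{10}(y_t−ȳ)(y_{t+1}−ȳ) = -8.0158
Denominator Σ(y_t−ȳ)² = 19.8364
r_1 = -8.0158 / 19.8364 = -0.404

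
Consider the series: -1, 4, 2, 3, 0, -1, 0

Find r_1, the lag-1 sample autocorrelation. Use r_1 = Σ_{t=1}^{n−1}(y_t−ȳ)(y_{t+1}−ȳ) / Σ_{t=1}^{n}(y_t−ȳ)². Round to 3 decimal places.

Mean ȳ = (-1 + 4 + 2 + 3 + 0 − 1 + 0)/7 = 1.0000
Deviations from mean: -2.0000, 3.0000, 1.0000, 2.0000, -1.0000, -2.0000, -1.0000
Σ(y_t−ȳ)(y_{t+1}−ȳ) = (-6.0000) + (3.0000) + (2.0000) + (-2.0000) + (2.0000) + (2.0000) = 1.0000
Denominator Σ(y_t−ȳ)² = 24.0000
r_1 = 1.0000 / 24.0000 = 0.042

0.042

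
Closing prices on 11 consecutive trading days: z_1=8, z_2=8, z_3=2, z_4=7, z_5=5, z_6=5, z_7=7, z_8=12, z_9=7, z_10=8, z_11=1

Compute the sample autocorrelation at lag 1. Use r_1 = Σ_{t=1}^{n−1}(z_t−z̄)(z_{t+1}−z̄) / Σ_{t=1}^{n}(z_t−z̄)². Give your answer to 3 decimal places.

Mean z̄ = (8 + 8 + 2 + 7 + 5 + 5 + 7 + 12 + 7 + 8 + 1)/11 = 6.3636
Numerator Σ_{t=1}^{10}(z_t−z̄)(z_{t+1}−z̄) = -7.6777
Denominator Σ(z_t−z̄)² = 92.5455
r_1 = -7.6777 / 92.5455 = -0.083

-0.083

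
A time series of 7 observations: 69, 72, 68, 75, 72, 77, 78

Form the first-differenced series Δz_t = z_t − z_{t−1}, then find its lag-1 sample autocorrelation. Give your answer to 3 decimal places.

First differences Δz: 3, -4, 7, -3, 5, 1
Mean of differences = 1.5000
Numerator Σ(Δz_t−Δz̄)(Δz_{t+1}−Δz̄) = -80.7500
Denominator Σ(Δz_t−Δz̄)² = 95.5000
r_1(Δz) = -80.7500 / 95.5000 = -0.846

-0.846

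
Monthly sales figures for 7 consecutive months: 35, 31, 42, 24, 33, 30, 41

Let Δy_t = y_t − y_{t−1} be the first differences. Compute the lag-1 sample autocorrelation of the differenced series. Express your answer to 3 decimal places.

-0.697

First differences Δy: -4, 11, -18, 9, -3, 11
Mean of differences = 1.0000
Numerator Σ(Δy_t−Δȳ)(Δy_{t+1}−Δȳ) = -464.0000
Denominator Σ(Δy_t−Δȳ)² = 666.0000
r_1(Δy) = -464.0000 / 666.0000 = -0.697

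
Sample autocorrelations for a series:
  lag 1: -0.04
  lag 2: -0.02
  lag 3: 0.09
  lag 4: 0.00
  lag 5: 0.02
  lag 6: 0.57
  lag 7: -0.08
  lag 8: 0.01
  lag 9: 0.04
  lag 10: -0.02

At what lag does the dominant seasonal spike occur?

6

The largest autocorrelation is r_6 = 0.57; the remaining lags stay at or below 0.09.
The dominant spike at lag 6 indicates a seasonal period of 6.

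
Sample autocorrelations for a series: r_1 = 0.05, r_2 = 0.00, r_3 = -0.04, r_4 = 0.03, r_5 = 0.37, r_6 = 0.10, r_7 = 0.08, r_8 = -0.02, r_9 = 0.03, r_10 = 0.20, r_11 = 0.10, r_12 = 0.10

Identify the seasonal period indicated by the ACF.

The largest autocorrelation is r_5 = 0.37, with a weaker echo at lag 10 (0.20); the remaining lags stay at or below 0.10.
The dominant spike at lag 5 indicates a seasonal period of 5.

5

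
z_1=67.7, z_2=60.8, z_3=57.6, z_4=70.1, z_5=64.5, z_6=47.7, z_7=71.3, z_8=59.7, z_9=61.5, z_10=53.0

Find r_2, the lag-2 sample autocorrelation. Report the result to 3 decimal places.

Mean z̄ = (67.7 + 60.8 + 57.6 + 70.1 + 64.5 + 47.7 + 71.3 + 59.7 + 61.5 + 53.0)/10 = 61.3900
Numerator Σ_{t=1}^{8}(z_t−z̄)(z_{t+2}−z̄) = -90.8552
Denominator Σ(z_t−z̄)² = 498.9490
r_2 = -90.8552 / 498.9490 = -0.182

-0.182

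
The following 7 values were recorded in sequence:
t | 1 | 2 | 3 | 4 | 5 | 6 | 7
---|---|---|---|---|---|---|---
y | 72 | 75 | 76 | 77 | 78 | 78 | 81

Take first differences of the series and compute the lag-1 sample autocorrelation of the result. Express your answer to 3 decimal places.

First differences Δy: 3, 1, 1, 1, 0, 3
Mean of differences = 1.5000
Numerator Σ(Δy_t−Δȳ)(Δy_{t+1}−Δȳ) = -1.7500
Denominator Σ(Δy_t−Δȳ)² = 7.5000
r_1(Δy) = -1.7500 / 7.5000 = -0.233

-0.233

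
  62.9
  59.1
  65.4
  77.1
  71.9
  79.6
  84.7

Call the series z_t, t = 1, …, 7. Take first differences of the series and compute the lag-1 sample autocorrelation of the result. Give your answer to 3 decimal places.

First differences Δz: -3.8, 6.3, 11.7, -5.2, 7.7, 5.1
Mean of differences = 3.6333
Numerator Σ(Δz_t−Δz̄)(Δz_{t+1}−Δz̄) = -99.5244
Denominator Σ(Δz_t−Δz̄)² = 224.1533
r_1(Δz) = -99.5244 / 224.1533 = -0.444

-0.444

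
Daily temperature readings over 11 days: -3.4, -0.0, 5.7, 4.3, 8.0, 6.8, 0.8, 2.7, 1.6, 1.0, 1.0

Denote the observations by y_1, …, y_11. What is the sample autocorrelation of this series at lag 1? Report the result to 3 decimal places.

Mean ȳ = (-3.4 − 0.0 + 5.7 + 4.3 + 8.0 + 6.8 + 0.8 + 2.7 + 1.6 + 1.0 + 1.0)/11 = 2.5909
Numerator Σ_{t=1}^{10}(y_t−ȳ)(y_{t+1}−ȳ) = 41.0581
Denominator Σ(y_t−ȳ)² = 111.4291
r_1 = 41.0581 / 111.4291 = 0.368

0.368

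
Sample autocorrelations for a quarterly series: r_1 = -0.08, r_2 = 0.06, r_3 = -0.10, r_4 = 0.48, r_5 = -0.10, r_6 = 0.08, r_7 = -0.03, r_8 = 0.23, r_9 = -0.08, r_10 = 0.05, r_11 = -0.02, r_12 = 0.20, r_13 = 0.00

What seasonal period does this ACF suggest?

4

The largest autocorrelation is r_4 = 0.48, with weaker echoes at lags 8 (0.23) and 12 (0.20); the remaining lags stay at or below 0.08.
The dominant spike at lag 4 indicates a seasonal period of 4.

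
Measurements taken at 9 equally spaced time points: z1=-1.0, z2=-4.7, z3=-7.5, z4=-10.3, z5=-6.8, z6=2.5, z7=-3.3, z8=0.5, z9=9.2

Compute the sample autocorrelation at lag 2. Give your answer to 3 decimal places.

0.010

Mean z̄ = (-1.0 − 4.7 − 7.5 − 10.3 − 6.8 + 2.5 − 3.3 + 0.5 + 9.2)/9 = -2.3778
Σ(z_t−z̄)(z_{t+2}−z̄) = (-7.0573) + (18.3972) + (22.6516) + (-38.6428) + (4.0783) + (14.0372) + (-10.6773) = 2.7868
Denominator Σ(z_t−z̄)² = 282.8156
r_2 = 2.7868 / 282.8156 = 0.010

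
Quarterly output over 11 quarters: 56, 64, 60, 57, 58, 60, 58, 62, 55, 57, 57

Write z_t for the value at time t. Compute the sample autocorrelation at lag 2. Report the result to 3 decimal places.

Mean z̄ = (56 + 64 + 60 + 57 + 58 + 60 + 58 + 62 + 55 + 57 + 57)/11 = 58.5455
Numerator Σ_{t=1}^{9}(z_t−z̄)(z_{t+2}−z̄) = -7.7769
Denominator Σ(z_t−z̄)² = 72.7273
r_2 = -7.7769 / 72.7273 = -0.107

-0.107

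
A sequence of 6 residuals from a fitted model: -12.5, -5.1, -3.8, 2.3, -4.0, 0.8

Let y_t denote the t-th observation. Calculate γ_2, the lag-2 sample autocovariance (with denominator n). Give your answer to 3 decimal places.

3.268

Mean ȳ = (-12.5 − 5.1 − 3.8 + 2.3 − 4.0 + 0.8)/6 = -3.7167
Deviations: -8.7833, -1.3833, -0.0833, 6.0167, -0.2833, 4.5167
Σ_{t=1}^{4}(y_t−ȳ)(y_{t+2}−ȳ) = 19.6078
γ_2 = 19.6078 / 6 = 3.268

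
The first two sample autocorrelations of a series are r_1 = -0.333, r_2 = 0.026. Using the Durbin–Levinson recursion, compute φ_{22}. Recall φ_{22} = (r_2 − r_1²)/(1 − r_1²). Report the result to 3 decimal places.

φ_{22} = (r_2 − r_1²) / (1 − r_1²)
r_1² = (-0.333)² = 0.110889
Numerator = 0.026 − 0.1109 = -0.0849; denominator = 1 − 0.1109 = 0.8891
φ_{22} = -0.0849 / 0.8891 = -0.095

-0.095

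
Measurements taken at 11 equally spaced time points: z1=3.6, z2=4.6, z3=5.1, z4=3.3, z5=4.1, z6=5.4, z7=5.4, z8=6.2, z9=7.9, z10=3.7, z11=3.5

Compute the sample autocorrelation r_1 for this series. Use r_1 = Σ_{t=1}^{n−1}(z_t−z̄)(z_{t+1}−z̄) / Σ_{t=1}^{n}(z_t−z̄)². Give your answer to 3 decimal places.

0.201

Mean z̄ = (3.6 + 4.6 + 5.1 + 3.3 + 4.1 + 5.4 + 5.4 + 6.2 + 7.9 + 3.7 + 3.5)/11 = 4.8000
Numerator Σ_{t=1}^{10}(z_t−z̄)(z_{t+1}−z̄) = 3.9200
Denominator Σ(z_t−z̄)² = 19.5000
r_1 = 3.9200 / 19.5000 = 0.201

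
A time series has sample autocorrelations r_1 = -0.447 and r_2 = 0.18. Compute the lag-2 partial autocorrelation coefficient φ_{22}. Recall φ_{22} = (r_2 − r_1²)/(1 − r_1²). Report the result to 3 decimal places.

-0.025

φ_{22} = (r_2 − r_1²) / (1 − r_1²)
r_1² = (-0.447)² = 0.199809
Numerator = 0.18 − 0.1998 = -0.0198; denominator = 1 − 0.1998 = 0.8002
φ_{22} = -0.0198 / 0.8002 = -0.025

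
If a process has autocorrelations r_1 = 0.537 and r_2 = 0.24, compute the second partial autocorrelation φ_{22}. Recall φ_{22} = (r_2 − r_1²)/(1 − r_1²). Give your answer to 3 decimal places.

φ_{22} = (r_2 − r_1²) / (1 − r_1²)
r_1² = (0.537)² = 0.288369
Numerator = 0.24 − 0.2884 = -0.0484; denominator = 1 − 0.2884 = 0.7116
φ_{22} = -0.0484 / 0.7116 = -0.068

-0.068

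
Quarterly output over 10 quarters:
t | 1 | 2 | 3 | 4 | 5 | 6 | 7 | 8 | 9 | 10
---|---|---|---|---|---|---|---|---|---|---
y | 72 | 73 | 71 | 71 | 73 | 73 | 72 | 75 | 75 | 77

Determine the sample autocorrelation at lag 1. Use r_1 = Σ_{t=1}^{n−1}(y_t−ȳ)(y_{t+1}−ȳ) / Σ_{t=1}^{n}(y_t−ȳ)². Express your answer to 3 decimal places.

0.421

Mean ȳ = (72 + 73 + 71 + 71 + 73 + 73 + 72 + 75 + 75 + 77)/10 = 73.2000
Numerator Σ_{t=1}^{9}(y_t−ȳ)(y_{t+1}−ȳ) = 14.1600
Denominator Σ(y_t−ȳ)² = 33.6000
r_1 = 14.1600 / 33.6000 = 0.421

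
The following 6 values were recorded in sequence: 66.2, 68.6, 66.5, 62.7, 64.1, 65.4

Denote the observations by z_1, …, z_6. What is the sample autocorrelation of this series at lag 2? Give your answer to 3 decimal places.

Mean z̄ = (66.2 + 68.6 + 66.5 + 62.7 + 64.1 + 65.4)/6 = 65.5833
Deviations from mean: 0.6167, 3.0167, 0.9167, -2.8833, -1.4833, -0.1833
Numerator Σ_{t=1}^{4}(z_t−z̄)(z_{t+2}−z̄) = -8.9639
Denominator Σ(z_t−z̄)² = 20.8683
r_2 = -8.9639 / 20.8683 = -0.430

-0.430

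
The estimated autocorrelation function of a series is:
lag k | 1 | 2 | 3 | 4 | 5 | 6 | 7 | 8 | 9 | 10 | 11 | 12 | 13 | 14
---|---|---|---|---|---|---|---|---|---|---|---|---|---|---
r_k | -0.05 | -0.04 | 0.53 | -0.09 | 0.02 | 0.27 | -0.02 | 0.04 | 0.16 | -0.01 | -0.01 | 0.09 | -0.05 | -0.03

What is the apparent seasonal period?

The largest autocorrelation is r_3 = 0.53, with weaker echoes at lags 6 (0.27) and 9 (0.16); the remaining lags stay at or below 0.09.
The dominant spike at lag 3 indicates a seasonal period of 3.

3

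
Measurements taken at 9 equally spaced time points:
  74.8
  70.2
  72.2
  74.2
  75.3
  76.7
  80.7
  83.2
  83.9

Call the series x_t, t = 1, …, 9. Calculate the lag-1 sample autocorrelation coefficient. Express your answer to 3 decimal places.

Mean x̄ = (74.8 + 70.2 + 72.2 + 74.2 + 75.3 + 76.7 + 80.7 + 83.2 + 83.9)/9 = 76.8000
Numerator Σ_{t=1}^{8}(x_t−x̄)(x_{t+1}−x̄) = 129.5800
Denominator Σ(x_t−x̄)² = 184.3200
r_1 = 129.5800 / 184.3200 = 0.703

0.703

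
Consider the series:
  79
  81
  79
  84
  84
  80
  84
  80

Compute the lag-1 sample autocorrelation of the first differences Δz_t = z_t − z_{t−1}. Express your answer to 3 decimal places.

First differences Δz: 2, -2, 5, 0, -4, 4, -4
Mean of differences = 0.1429
Numerator Σ(Δz_t−Δz̄)(Δz_{t+1}−Δz̄) = -46.4490
Denominator Σ(Δz_t−Δz̄)² = 80.8571
r_1(Δz) = -46.4490 / 80.8571 = -0.574

-0.574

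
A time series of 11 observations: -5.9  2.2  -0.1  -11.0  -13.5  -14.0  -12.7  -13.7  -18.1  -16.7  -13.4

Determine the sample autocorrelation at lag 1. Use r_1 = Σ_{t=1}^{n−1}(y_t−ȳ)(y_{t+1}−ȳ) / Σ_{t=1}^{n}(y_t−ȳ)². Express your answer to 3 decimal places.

0.697

Mean ȳ = (-5.9 + 2.2 − 0.1 − 11.0 − 13.5 − 14.0 − 12.7 − 13.7 − 18.1 − 16.7 − 13.4)/11 = -10.6273
Numerator Σ_{t=1}^{10}(y_t−ȳ)(y_{t+1}−ȳ) = 301.0493
Denominator Σ(y_t−ȳ)² = 431.6218
r_1 = 301.0493 / 431.6218 = 0.697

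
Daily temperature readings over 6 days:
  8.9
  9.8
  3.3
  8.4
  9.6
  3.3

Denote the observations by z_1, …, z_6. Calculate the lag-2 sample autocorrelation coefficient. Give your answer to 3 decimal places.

-0.370

Mean z̄ = (8.9 + 9.8 + 3.3 + 8.4 + 9.6 + 3.3)/6 = 7.2167
Σ(z_t−z̄)(z_{t+2}−z̄) = (-6.5931) + (3.0569) + (-9.3347) + (-4.6347) = -17.5056
Denominator Σ(z_t−z̄)² = 47.2683
r_2 = -17.5056 / 47.2683 = -0.370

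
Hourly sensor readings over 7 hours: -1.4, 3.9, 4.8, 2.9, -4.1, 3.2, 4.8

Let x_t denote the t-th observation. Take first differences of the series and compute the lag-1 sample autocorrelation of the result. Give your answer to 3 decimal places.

First differences Δx: 5.3, 0.9, -1.9, -7.0, 7.3, 1.6
Mean of differences = 1.0333
Numerator Σ(Δx_t−Δx̄)(Δx_{t+1}−Δx̄) = -23.4044
Denominator Σ(Δx_t−Δx̄)² = 130.9533
r_1(Δx) = -23.4044 / 130.9533 = -0.179

-0.179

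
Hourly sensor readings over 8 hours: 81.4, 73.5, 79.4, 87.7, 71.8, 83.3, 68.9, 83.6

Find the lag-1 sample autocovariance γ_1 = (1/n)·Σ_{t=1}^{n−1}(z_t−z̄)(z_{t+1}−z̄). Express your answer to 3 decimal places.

Mean z̄ = (81.4 + 73.5 + 79.4 + 87.7 + 71.8 + 83.3 + 68.9 + 83.6)/8 = 78.7000
Deviations: 2.7000, -5.2000, 0.7000, 9.0000, -6.9000, 4.6000, -9.8000, 4.9000
Σ_{t=1}^{7}(z_t−z̄)(z_{t+1}−z̄) = -198.3200
γ_1 = -198.3200 / 8 = -24.790

-24.790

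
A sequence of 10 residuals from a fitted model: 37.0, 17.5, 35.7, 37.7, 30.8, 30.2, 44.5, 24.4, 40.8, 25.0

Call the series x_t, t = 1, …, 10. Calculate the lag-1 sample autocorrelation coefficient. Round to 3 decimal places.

Mean x̄ = (37.0 + 17.5 + 35.7 + 37.7 + 30.8 + 30.2 + 44.5 + 24.4 + 40.8 + 25.0)/10 = 32.3600
Numerator Σ_{t=1}^{9}(x_t−x̄)(x_{t+1}−x̄) = -357.8656
Denominator Σ(x_t−x̄)² = 625.2640
r_1 = -357.8656 / 625.2640 = -0.572

-0.572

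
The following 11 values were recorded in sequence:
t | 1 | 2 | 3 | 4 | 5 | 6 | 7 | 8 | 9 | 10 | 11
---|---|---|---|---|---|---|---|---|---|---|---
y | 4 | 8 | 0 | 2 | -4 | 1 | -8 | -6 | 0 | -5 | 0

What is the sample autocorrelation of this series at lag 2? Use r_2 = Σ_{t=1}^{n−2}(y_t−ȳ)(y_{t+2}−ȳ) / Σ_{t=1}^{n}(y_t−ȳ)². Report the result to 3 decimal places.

Mean ȳ = (4 + 8 + 0 + 2 − 4 + 1 − 8 − 6 + 0 − 5 + 0)/11 = -0.7273
Numerator Σ_{t=1}^{9}(y_t−ȳ)(y_{t+2}−ȳ) = 62.0331
Denominator Σ(y_t−ȳ)² = 220.1818
r_2 = 62.0331 / 220.1818 = 0.282

0.282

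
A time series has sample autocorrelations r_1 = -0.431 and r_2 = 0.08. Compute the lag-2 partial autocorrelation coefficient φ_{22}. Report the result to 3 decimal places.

-0.130

φ_{22} = (r_2 − r_1²) / (1 − r_1²)
r_1² = (-0.431)² = 0.185761
Numerator = 0.08 − 0.1858 = -0.1058; denominator = 1 − 0.1858 = 0.8142
φ_{22} = -0.1058 / 0.8142 = -0.130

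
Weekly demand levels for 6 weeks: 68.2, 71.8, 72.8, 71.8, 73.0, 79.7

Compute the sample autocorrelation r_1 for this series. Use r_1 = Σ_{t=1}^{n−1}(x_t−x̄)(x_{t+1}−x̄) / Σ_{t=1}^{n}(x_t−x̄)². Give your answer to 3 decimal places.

0.084

Mean x̄ = (68.2 + 71.8 + 72.8 + 71.8 + 73.0 + 79.7)/6 = 72.8833
Deviations from mean: -4.6833, -1.0833, -0.0833, -1.0833, 0.1167, 6.8167
Numerator Σ_{t=1}^{5}(x_t−x̄)(x_{t+1}−x̄) = 5.9231
Denominator Σ(x_t−x̄)² = 70.7683
r_1 = 5.9231 / 70.7683 = 0.084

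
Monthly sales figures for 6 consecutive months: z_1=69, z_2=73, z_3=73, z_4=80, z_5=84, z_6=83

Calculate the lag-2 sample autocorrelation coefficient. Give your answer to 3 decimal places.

Mean z̄ = (69 + 73 + 73 + 80 + 84 + 83)/6 = 77.0000
Deviations from mean: -8.0000, -4.0000, -4.0000, 3.0000, 7.0000, 6.0000
Numerator Σ_{t=1}^{4}(z_t−z̄)(z_{t+2}−z̄) = 10.0000
Denominator Σ(z_t−z̄)² = 190.0000
r_2 = 10.0000 / 190.0000 = 0.053

0.053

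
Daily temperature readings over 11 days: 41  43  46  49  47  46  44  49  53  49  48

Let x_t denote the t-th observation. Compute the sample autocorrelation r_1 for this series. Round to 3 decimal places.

0.444

Mean x̄ = (41 + 43 + 46 + 49 + 47 + 46 + 44 + 49 + 53 + 49 + 48)/11 = 46.8182
Numerator Σ_{t=1}^{10}(x_t−x̄)(x_{t+1}−x̄) = 49.5124
Denominator Σ(x_t−x̄)² = 111.6364
r_1 = 49.5124 / 111.6364 = 0.444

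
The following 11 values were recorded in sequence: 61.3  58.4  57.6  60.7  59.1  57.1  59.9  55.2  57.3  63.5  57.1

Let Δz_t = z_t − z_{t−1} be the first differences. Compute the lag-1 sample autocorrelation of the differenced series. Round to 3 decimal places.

-0.403

First differences Δz: -2.9, -0.8, 3.1, -1.6, -2.0, 2.8, -4.7, 2.1, 6.2, -6.4
Mean of differences = -0.4200
Numerator Σ(Δz_t−Δz̄)(Δz_{t+1}−Δz̄) = -55.2444
Denominator Σ(Δz_t−Δz̄)² = 137.1960
r_1(Δz) = -55.2444 / 137.1960 = -0.403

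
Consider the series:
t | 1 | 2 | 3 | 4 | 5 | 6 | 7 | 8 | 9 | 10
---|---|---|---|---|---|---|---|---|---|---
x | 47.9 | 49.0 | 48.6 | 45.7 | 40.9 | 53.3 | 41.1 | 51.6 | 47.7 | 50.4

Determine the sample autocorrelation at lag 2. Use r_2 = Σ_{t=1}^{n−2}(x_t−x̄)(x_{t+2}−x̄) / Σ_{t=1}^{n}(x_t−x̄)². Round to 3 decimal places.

Mean x̄ = (47.9 + 49.0 + 48.6 + 45.7 + 40.9 + 53.3 + 41.1 + 51.6 + 47.7 + 50.4)/10 = 47.6200
Numerator Σ_{t=1}^{8}(x_t−x̄)(x_{t+2}−x̄) = 57.0972
Denominator Σ(x_t−x̄)² = 150.1360
r_2 = 57.0972 / 150.1360 = 0.380

0.380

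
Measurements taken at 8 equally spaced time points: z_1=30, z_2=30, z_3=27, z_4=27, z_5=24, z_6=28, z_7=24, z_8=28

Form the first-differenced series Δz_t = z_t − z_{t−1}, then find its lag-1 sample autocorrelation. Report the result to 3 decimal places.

First differences Δz: 0, -3, 0, -3, 4, -4, 4
Mean of differences = -0.2857
Numerator Σ(Δz_t−Δz̄)(Δz_{t+1}−Δz̄) = -45.7959
Denominator Σ(Δz_t−Δz̄)² = 65.4286
r_1(Δz) = -45.7959 / 65.4286 = -0.700

-0.700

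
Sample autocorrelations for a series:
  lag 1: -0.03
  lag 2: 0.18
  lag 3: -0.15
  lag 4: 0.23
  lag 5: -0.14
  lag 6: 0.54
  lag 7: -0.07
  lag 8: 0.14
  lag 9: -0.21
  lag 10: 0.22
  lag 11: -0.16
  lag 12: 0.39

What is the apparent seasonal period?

The largest autocorrelation is r_6 = 0.54, with a weaker echo at lag 12 (0.39); the remaining lags stay at or below 0.23.
The dominant spike at lag 6 indicates a seasonal period of 6.

6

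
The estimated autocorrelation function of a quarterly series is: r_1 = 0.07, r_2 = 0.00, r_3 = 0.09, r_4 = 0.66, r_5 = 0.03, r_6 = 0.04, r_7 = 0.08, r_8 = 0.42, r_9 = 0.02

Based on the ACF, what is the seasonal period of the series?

The largest autocorrelation is r_4 = 0.66, with a weaker echo at lag 8 (0.42); the remaining lags stay at or below 0.09.
The dominant spike at lag 4 indicates a seasonal period of 4.

4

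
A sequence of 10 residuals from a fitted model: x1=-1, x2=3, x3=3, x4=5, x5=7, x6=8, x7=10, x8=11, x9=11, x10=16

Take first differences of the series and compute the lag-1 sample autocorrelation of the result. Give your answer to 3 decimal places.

-0.379

First differences Δx: 4, 0, 2, 2, 1, 2, 1, 0, 5
Mean of differences = 1.8889
Numerator Σ(Δx_t−Δx̄)(Δx_{t+1}−Δx̄) = -8.6790
Denominator Σ(Δx_t−Δx̄)² = 22.8889
r_1(Δx) = -8.6790 / 22.8889 = -0.379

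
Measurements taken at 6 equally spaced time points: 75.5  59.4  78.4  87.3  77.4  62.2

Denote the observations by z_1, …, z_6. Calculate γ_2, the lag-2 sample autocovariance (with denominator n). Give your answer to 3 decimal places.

-53.192

Mean z̄ = (75.5 + 59.4 + 78.4 + 87.3 + 77.4 + 62.2)/6 = 73.3667
Σ_{t=1}^{4}(z_t−z̄)(z_{t+2}−z̄) = -319.1522
γ_2 = -319.1522 / 6 = -53.192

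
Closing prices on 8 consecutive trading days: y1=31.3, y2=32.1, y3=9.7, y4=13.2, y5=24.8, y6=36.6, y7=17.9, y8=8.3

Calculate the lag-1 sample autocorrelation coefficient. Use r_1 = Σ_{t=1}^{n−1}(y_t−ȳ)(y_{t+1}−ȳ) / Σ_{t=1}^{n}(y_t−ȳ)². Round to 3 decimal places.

Mean ȳ = (31.3 + 32.1 + 9.7 + 13.2 + 24.8 + 36.6 + 17.9 + 8.3)/8 = 21.7375
Σ(y_t−ȳ)(y_{t+1}−ȳ) = (99.0914) + (-124.7386) + (102.7702) + (-26.1461) + (45.5164) + (-57.0348) + (51.5664) = 91.0248
Denominator Σ(y_t−ȳ)² = 842.1788
r_1 = 91.0248 / 842.1788 = 0.108

0.108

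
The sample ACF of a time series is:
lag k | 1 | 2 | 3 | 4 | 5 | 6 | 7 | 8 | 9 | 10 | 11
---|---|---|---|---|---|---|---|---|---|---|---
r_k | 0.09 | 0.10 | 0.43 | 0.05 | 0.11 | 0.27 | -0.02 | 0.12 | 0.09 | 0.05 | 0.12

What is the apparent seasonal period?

3

The largest autocorrelation is r_3 = 0.43, with a weaker echo at lag 6 (0.27); the remaining lags stay at or below 0.12.
The dominant spike at lag 3 indicates a seasonal period of 3.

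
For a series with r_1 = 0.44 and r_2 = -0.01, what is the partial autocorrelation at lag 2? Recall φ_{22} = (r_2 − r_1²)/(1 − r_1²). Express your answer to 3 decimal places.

-0.252

φ_{22} = (r_2 − r_1²) / (1 − r_1²)
r_1² = (0.44)² = 0.1936
Numerator = -0.01 − 0.1936 = -0.2036; denominator = 1 − 0.1936 = 0.8064
φ_{22} = -0.2036 / 0.8064 = -0.252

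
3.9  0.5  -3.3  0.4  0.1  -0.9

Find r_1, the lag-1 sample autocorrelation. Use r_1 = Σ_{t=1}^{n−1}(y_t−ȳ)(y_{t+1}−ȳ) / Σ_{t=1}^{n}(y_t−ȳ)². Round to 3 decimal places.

Mean ȳ = (3.9 + 0.5 − 3.3 + 0.4 + 0.1 − 0.9)/6 = 0.1167
Σ(y_t−ȳ)(y_{t+1}−ȳ) = (1.4503) + (-1.3097) + (-0.9681) + (-0.0047) + (0.0169) = -0.8153
Denominator Σ(y_t−ȳ)² = 27.2483
r_1 = -0.8153 / 27.2483 = -0.030

-0.030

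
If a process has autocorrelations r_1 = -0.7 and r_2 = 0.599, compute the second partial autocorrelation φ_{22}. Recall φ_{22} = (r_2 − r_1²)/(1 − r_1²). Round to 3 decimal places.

φ_{22} = (r_2 − r_1²) / (1 − r_1²)
r_1² = (-0.7)² = 0.49
Numerator = 0.599 − 0.4900 = 0.1090; denominator = 1 − 0.4900 = 0.5100
φ_{22} = 0.1090 / 0.5100 = 0.214

0.214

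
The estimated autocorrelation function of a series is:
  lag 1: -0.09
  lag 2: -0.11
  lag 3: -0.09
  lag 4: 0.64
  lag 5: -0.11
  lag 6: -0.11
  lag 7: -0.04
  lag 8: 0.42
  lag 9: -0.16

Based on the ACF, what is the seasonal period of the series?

4

The largest autocorrelation is r_4 = 0.64, with a weaker echo at lag 8 (0.42); the remaining lags stay at or below -0.04.
The dominant spike at lag 4 indicates a seasonal period of 4.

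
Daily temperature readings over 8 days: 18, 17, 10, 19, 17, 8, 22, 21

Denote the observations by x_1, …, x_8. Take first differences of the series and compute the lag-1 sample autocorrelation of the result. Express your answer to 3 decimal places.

-0.482

First differences Δx: -1, -7, 9, -2, -9, 14, -1
Mean of differences = 0.4286
Numerator Σ(Δx_t−Δx̄)(Δx_{t+1}−Δx̄) = -198.3265
Denominator Σ(Δx_t−Δx̄)² = 411.7143
r_1(Δx) = -198.3265 / 411.7143 = -0.482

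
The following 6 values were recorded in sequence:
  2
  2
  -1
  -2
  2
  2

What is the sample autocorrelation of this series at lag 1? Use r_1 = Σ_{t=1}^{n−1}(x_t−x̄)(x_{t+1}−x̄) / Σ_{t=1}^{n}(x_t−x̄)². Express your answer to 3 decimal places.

Mean x̄ = (2 + 2 − 1 − 2 + 2 + 2)/6 = 0.8333
Σ(x_t−x̄)(x_{t+1}−x̄) = (1.3611) + (-2.1389) + (5.1944) + (-3.3056) + (1.3611) = 2.4722
Denominator Σ(x_t−x̄)² = 16.8333
r_1 = 2.4722 / 16.8333 = 0.147

0.147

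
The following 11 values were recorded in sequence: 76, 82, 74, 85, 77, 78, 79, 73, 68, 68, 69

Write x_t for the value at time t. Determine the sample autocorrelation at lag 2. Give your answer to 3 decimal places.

Mean x̄ = (76 + 82 + 74 + 85 + 77 + 78 + 79 + 73 + 68 + 68 + 69)/11 = 75.3636
Numerator Σ_{t=1}^{9}(x_t−x̄)(x_{t+2}−x̄) = 123.4628
Denominator Σ(x_t−x̄)² = 316.5455
r_2 = 123.4628 / 316.5455 = 0.390

0.390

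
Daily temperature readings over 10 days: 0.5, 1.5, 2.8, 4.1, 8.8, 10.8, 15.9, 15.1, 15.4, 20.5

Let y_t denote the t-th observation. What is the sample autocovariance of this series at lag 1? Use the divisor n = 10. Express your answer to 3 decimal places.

30.681

Mean ȳ = (0.5 + 1.5 + 2.8 + 4.1 + 8.8 + 10.8 + 15.9 + 15.1 + 15.4 + 20.5)/10 = 9.5400
Σ_{t=1}^{9}(y_t−ȳ)(y_{t+1}−ȳ) = 306.8124
γ_1 = 306.8124 / 10 = 30.681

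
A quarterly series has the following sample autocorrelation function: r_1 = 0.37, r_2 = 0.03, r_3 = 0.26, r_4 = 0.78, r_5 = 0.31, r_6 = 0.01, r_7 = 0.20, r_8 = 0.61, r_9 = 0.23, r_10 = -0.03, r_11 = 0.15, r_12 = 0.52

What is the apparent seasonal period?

4

The largest autocorrelation is r_4 = 0.78, with weaker echoes at lags 8 (0.61) and 12 (0.52); the remaining lags stay at or below 0.37. The elevated value at lag 1 (0.37), dropping to 0.03 at lag 2, reflects decaying short-term dependence rather than seasonality.
The dominant spike at lag 4 indicates a seasonal period of 4.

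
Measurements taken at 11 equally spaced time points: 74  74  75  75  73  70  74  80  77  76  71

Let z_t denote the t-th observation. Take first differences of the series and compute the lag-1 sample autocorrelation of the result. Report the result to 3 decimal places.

First differences Δz: 0, 1, 0, -2, -3, 4, 6, -3, -1, -5
Mean of differences = -0.3000
Numerator Σ(Δz_t−Δz̄)(Δz_{t+1}−Δz̄) = 8.5100
Denominator Σ(Δz_t−Δz̄)² = 100.1000
r_1(Δz) = 8.5100 / 100.1000 = 0.085

0.085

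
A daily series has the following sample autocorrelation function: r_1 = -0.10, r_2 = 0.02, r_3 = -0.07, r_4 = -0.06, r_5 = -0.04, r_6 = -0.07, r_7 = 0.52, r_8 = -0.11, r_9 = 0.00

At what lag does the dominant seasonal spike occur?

7

The largest autocorrelation is r_7 = 0.52; the remaining lags stay at or below 0.02.
The dominant spike at lag 7 indicates a seasonal period of 7.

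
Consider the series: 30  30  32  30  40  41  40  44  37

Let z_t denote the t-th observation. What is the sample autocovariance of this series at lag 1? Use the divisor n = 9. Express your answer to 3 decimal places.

15.556

Mean z̄ = (30 + 30 + 32 + 30 + 40 + 41 + 40 + 44 + 37)/9 = 36.0000
Σ_{t=1}^{8}(z_t−z̄)(z_{t+1}−z̄) = 140.0000
γ_1 = 140.0000 / 9 = 15.556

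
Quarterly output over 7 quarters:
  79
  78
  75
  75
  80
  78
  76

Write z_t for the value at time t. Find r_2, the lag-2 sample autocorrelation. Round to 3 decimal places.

Mean z̄ = (79 + 78 + 75 + 75 + 80 + 78 + 76)/7 = 77.2857
Numerator Σ_{t=1}^{5}(z_t−z̄)(z_{t+2}−z̄) = -16.8776
Denominator Σ(z_t−z̄)² = 23.4286
r_2 = -16.8776 / 23.4286 = -0.720

-0.720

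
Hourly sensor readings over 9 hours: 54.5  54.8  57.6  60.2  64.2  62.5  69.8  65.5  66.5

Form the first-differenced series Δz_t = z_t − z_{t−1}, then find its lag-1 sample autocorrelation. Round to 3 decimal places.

First differences Δz: 0.3, 2.8, 2.6, 4.0, -1.7, 7.3, -4.3, 1.0
Mean of differences = 1.5000
Numerator Σ(Δz_t−Δz̄)(Δz_{t+1}−Δz̄) = -54.6800
Denominator Σ(Δz_t−Δz̄)² = 88.3600
r_1(Δz) = -54.6800 / 88.3600 = -0.619

-0.619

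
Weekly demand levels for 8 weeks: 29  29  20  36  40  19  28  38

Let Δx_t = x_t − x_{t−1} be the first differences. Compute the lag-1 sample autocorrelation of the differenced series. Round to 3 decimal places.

First differences Δx: 0, -9, 16, 4, -21, 9, 10
Mean of differences = 1.2857
Numerator Σ(Δx_t−Δx̄)(Δx_{t+1}−Δx̄) = -263.3673
Denominator Σ(Δx_t−Δx̄)² = 963.4286
r_1(Δx) = -263.3673 / 963.4286 = -0.273

-0.273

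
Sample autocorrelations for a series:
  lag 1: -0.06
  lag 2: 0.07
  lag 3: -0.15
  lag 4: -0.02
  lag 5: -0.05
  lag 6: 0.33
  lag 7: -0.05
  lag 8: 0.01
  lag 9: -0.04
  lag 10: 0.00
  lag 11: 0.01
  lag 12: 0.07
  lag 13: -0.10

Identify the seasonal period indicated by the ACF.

6

The largest autocorrelation is r_6 = 0.33; the remaining lags stay at or below 0.07.
The dominant spike at lag 6 indicates a seasonal period of 6.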